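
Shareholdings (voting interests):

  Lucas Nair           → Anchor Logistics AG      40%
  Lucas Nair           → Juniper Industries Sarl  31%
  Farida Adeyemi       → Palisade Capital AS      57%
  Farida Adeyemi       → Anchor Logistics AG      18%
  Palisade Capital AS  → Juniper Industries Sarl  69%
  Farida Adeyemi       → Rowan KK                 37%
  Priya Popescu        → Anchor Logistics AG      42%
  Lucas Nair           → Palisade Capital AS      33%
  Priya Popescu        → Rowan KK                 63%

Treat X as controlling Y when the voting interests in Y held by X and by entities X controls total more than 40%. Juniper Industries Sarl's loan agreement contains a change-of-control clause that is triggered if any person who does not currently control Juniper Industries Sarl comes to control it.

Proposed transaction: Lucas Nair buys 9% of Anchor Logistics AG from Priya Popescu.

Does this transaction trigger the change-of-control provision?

No

The purchase adds only to Lucas's holdings (Priya's stake shrinks), so Lucas is the only person who could newly come to control Juniper.
Lucas's largest direct stake is 40% in Anchor, which does not meet the threshold, so Lucas controls no company.
In Juniper, Lucas's side holds only 31%, not > 40%.
So before the transaction, Lucas does not control Juniper.
After the purchase, Lucas's direct stake in Anchor rises to 40% + 9% = 49%, and Priya's stake falls to 33%.
Lucas holds 49% of Anchor, so Lucas controls Anchor.
After the transaction, Lucas's side holds 31% of Juniper, not > 40%, so Lucas still does not control Juniper.
No new person acquires control, so the clause is not triggered.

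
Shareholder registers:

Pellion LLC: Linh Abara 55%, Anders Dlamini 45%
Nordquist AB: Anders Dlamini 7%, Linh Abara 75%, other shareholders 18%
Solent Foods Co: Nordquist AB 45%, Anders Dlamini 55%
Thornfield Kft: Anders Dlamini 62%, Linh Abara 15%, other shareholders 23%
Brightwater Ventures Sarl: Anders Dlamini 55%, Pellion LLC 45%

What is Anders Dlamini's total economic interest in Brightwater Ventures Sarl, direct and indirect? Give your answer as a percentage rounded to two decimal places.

75.25%

Anders reaches Brightwater along 2 paths.
Direct stake: 55% = 55%.
Via Pellion: 45% × 45% = 20.25%.
Total: 55% + 20.25% = 75.25%.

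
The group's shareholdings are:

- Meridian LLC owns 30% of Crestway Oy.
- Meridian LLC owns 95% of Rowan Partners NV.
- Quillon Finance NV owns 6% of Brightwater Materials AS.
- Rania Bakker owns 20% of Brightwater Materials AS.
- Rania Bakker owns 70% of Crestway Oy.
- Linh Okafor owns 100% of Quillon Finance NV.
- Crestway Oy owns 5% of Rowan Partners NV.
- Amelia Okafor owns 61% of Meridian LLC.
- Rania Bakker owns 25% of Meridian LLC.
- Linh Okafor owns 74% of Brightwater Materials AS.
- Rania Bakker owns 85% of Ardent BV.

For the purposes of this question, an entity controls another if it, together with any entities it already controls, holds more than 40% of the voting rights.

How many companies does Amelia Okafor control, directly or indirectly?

Amelia holds 61% of Meridian, so Amelia controls Meridian.
Meridian holds 95% of Rowan, so Amelia controls Rowan.
No other company's threshold is met.
Amelia controls 2 companies.

2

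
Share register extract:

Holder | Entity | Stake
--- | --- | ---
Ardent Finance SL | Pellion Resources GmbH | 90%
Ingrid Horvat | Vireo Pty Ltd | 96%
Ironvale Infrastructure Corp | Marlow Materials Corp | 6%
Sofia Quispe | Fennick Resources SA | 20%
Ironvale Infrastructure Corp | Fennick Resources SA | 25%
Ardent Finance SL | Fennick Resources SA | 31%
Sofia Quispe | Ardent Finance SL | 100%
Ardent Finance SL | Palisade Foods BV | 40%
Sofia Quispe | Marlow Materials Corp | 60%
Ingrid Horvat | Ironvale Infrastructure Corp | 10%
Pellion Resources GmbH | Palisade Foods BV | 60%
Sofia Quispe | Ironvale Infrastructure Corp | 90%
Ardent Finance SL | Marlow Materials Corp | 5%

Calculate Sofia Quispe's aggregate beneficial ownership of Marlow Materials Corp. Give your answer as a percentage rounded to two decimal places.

70.40%

Sofia reaches Marlow along 3 paths.
Direct stake: 60% = 60%.
Via Ardent: 100% × 5% = 5%.
Via Ironvale: 90% × 6% = 5.4%.
Total: 60% + 5% + 5.4% = 70.4%.
Rounded: 70.40%.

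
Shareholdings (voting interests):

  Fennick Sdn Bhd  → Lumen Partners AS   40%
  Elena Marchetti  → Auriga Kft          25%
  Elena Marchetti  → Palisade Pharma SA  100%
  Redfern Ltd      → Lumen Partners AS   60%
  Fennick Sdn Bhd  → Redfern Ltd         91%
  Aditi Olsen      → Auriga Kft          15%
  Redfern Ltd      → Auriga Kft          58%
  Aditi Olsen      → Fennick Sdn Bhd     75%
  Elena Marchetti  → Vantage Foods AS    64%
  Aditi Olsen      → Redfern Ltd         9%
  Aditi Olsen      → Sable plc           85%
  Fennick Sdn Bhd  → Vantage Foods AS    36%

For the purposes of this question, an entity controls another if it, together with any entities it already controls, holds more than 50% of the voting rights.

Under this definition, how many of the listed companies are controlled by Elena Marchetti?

2

Elena holds 64% of Vantage, so Elena controls Vantage.
Elena holds 100% of Palisade, so Elena controls Palisade.
No other company's threshold is met.
Elena controls 2 companies.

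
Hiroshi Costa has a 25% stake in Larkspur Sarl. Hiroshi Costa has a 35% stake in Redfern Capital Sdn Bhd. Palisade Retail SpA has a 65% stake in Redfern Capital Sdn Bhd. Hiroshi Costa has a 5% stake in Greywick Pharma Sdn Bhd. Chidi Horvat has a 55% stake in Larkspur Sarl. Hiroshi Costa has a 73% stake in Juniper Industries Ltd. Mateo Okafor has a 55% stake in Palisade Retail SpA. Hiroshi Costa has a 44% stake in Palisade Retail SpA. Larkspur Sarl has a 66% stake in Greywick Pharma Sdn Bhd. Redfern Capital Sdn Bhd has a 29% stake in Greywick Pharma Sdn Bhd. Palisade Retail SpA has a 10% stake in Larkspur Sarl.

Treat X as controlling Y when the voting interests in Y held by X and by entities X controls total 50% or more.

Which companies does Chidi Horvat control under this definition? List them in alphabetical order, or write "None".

Chidi holds 55% of Larkspur, so Chidi controls Larkspur.
Larkspur holds 66% of Greywick, so Chidi controls Greywick.
No other company's threshold is met.

Greywick Pharma Sdn Bhd, Larkspur Sarl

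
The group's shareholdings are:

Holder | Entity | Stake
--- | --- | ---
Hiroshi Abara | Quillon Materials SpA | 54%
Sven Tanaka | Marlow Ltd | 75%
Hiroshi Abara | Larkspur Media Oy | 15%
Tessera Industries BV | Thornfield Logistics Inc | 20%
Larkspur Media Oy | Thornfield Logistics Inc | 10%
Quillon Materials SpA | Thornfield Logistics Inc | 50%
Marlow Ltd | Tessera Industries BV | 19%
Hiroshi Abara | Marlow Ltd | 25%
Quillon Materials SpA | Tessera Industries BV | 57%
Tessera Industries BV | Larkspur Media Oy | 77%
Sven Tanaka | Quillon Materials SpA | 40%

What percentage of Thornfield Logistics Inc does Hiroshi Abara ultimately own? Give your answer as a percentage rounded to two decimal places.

38.34%

Hiroshi reaches Thornfield along 6 paths.
Via Quillon: 54% × 50% = 27%.
Via Quillon → Tessera → Larkspur: 54% × 57% × 77% × 10% = 2.37006%.
Via Marlow → Tessera → Larkspur: 25% × 19% × 77% × 10% = 0.36575%.
Via Larkspur: 15% × 10% = 1.5%.
Via Quillon → Tessera: 54% × 57% × 20% = 6.156%.
Via Marlow → Tessera: 25% × 19% × 20% = 0.95%.
Total: 27% + 2.37006% + 0.36575% + 1.5% + 6.156% + 0.95% = 38.34181%.
Rounded: 38.34%.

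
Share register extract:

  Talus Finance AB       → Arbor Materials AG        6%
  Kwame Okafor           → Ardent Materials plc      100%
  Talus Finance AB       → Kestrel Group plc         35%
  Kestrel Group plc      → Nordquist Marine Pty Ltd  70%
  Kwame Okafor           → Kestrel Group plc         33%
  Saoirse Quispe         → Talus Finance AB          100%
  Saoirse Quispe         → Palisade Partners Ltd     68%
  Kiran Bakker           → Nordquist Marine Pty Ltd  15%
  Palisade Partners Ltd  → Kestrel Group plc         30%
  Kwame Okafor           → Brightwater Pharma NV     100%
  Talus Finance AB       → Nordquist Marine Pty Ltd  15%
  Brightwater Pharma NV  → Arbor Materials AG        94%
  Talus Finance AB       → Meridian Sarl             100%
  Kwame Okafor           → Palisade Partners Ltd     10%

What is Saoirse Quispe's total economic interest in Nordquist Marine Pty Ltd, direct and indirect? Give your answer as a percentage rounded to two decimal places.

Saoirse reaches Nordquist along 3 paths.
Via Talus: 100% × 15% = 15%.
Via Talus → Kestrel: 100% × 35% × 70% = 24.5%.
Via Palisade → Kestrel: 68% × 30% × 70% = 14.28%.
Total: 15% + 24.5% + 14.28% = 53.78%.

53.78%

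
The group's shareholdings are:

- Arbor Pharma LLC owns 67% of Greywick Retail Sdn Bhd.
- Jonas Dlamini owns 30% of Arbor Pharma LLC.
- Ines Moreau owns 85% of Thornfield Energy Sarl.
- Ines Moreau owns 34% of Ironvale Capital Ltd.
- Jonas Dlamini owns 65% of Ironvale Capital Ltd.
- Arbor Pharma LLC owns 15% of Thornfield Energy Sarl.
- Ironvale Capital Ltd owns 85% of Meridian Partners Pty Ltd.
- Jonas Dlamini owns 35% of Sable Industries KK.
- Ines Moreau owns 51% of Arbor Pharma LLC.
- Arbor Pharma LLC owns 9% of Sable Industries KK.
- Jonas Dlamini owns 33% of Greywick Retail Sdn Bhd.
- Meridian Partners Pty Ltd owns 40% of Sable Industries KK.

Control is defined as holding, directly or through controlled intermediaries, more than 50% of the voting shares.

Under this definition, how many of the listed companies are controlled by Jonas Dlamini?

3

Jonas holds 65% of Ironvale, so Jonas controls Ironvale.
Ironvale holds 85% of Meridian, so Jonas controls Meridian.
Meridian and Jonas together hold 40% + 35% = 75% of Sable, so Jonas controls Sable.
No other company's threshold is met.
Jonas controls 3 companies.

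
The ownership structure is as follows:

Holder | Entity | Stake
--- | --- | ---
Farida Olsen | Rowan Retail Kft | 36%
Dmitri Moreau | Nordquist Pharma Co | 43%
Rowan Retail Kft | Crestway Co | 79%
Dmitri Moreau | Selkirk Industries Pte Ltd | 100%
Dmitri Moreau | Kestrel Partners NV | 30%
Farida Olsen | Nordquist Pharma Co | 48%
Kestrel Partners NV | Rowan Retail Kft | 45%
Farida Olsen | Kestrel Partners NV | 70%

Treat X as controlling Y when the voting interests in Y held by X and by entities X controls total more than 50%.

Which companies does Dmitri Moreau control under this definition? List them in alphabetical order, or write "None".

Dmitri holds 100% of Selkirk, so Dmitri controls Selkirk.
No other company's threshold is met.

Selkirk Industries Pte Ltd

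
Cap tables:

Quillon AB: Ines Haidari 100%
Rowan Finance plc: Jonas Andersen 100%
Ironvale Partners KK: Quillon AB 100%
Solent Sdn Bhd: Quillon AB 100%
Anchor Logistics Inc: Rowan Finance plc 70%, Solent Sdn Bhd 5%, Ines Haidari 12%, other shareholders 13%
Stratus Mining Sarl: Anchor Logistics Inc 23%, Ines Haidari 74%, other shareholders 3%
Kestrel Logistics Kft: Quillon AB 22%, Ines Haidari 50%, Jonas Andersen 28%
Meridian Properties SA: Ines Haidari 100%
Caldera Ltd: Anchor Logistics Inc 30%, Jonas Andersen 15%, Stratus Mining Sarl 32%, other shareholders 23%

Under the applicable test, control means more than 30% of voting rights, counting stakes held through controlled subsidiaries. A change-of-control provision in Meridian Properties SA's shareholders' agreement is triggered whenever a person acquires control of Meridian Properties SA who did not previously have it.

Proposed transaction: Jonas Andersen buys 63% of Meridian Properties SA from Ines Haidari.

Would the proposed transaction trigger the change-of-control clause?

The purchase adds only to Jonas's holdings (Ines's stake shrinks), so Jonas is the only person who could newly come to control Meridian.
Jonas holds 100% of Rowan, so Jonas controls Rowan.
Rowan holds 70% of Anchor, so Jonas controls Anchor.
Anchor and Jonas together hold 30% + 15% = 45% of Caldera, so Jonas controls Caldera.
Neither Jonas nor any entity Jonas controls holds any voting interest in Meridian.
So before the transaction, Jonas does not control Meridian.
After the purchase, Jonas holds 63% of Meridian directly, and Ines's stake falls to 37%.
Jonas holds 63% of Meridian, so Jonas controls Meridian.
Jonas did not control Meridian before and does after, so the clause is triggered.

Yes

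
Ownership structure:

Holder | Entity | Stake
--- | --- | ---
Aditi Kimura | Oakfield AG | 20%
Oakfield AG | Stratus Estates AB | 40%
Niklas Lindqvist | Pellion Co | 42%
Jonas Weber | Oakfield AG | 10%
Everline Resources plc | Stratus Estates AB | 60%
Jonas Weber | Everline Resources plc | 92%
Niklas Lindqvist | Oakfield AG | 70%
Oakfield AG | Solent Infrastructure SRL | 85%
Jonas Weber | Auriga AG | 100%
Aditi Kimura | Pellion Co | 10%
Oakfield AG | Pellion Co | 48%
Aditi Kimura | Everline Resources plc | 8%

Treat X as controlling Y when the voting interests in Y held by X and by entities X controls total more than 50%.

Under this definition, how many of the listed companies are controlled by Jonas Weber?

3

Jonas holds 100% of Auriga, so Jonas controls Auriga.
Jonas holds 92% of Everline, so Jonas controls Everline.
Everline holds 60% of Stratus, so Jonas controls Stratus.
No other company's threshold is met.
Jonas controls 3 companies.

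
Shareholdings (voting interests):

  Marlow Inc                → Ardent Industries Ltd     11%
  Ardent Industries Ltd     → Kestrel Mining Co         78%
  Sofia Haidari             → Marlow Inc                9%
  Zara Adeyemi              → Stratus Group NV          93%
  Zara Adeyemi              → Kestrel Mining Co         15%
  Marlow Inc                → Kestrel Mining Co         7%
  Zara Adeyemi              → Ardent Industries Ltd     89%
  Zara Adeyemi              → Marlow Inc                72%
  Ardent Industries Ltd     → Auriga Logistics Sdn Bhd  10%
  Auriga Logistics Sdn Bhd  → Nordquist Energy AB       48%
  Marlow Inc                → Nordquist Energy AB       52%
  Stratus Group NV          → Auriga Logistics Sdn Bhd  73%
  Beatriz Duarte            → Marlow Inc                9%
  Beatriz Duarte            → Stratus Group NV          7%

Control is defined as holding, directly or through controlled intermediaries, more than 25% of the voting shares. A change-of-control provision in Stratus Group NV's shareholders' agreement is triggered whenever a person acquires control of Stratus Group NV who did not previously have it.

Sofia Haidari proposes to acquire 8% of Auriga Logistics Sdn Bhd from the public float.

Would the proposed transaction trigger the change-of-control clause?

The purchase changes only Sofia's holdings, so Sofia is the only person who could newly come to control Stratus.
Sofia's largest direct stake is 9% in Marlow, which does not meet the threshold, so Sofia controls no company.
Neither Sofia nor any entity Sofia controls holds any voting interest in Stratus.
So before the transaction, Sofia does not control Stratus.
After the purchase, Sofia holds 8% of Auriga directly.
Sofia's side now holds 8% of Auriga, not > 25%, so Sofia still does not control Auriga.
After the transaction, neither Sofia nor any entity Sofia controls holds a voting interest in Stratus, so Sofia still does not control it.
No new person acquires control, so the clause is not triggered.

No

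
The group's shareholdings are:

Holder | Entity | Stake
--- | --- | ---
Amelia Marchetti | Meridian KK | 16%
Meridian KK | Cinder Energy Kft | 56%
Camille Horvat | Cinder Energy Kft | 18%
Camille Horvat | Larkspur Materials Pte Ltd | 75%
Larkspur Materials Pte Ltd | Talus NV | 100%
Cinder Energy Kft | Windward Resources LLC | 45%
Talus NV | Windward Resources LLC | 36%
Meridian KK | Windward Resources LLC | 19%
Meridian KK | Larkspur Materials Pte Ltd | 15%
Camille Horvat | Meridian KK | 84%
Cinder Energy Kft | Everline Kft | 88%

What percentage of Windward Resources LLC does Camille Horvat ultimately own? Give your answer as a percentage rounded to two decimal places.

Camille reaches Windward along 5 paths.
Via Meridian: 84% × 19% = 15.96%.
Via Meridian → Larkspur → Talus: 84% × 15% × 100% × 36% = 4.536%.
Via Larkspur → Talus: 75% × 100% × 36% = 27%.
Via Cinder: 18% × 45% = 8.1%.
Via Meridian → Cinder: 84% × 56% × 45% = 21.168%.
Total: 15.96% + 4.536% + 27% + 8.1% + 21.168% = 76.764%.
Rounded: 76.76%.

76.76%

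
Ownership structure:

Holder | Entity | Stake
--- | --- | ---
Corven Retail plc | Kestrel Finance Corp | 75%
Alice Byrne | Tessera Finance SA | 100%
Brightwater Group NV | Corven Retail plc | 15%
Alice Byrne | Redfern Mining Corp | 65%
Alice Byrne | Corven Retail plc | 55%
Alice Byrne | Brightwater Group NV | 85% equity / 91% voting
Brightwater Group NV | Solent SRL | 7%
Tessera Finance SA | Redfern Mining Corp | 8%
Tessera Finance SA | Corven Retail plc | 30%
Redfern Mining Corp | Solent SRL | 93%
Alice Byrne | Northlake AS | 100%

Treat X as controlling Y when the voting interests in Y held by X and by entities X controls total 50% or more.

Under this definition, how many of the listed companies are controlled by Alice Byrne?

Alice holds 91% of Brightwater, so Alice controls Brightwater.
Alice holds 100% of Tessera, so Alice controls Tessera.
Tessera and Brightwater and Alice together hold 30% + 15% + 55% = 100% of Corven, so Alice controls Corven.
Tessera and Alice together hold 8% + 65% = 73% of Redfern, so Alice controls Redfern.
Corven holds 75% of Kestrel, so Alice controls Kestrel.
Brightwater and Redfern together hold 7% + 93% = 100% of Solent, so Alice controls Solent.
Alice holds 100% of Northlake, so Alice controls Northlake.
Alice controls 7 companies.

7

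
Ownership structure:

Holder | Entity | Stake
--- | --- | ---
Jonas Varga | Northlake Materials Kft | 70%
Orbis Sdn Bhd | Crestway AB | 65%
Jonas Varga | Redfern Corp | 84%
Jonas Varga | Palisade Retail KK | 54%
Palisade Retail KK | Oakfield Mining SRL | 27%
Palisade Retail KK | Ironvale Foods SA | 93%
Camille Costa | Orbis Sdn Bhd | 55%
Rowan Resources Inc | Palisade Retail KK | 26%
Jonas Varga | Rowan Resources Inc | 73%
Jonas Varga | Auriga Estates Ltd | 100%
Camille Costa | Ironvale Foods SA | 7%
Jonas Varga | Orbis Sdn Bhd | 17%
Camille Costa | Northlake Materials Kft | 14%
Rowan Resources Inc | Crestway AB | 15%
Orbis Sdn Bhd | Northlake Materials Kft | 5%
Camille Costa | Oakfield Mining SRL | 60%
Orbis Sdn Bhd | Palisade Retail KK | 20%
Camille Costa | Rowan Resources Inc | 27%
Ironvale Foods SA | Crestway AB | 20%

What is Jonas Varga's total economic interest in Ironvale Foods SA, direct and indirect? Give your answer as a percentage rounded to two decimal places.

Jonas reaches Ironvale along 3 paths.
Via Rowan → Palisade: 73% × 26% × 93% = 17.6514%.
Via Palisade: 54% × 93% = 50.22%.
Via Orbis → Palisade: 17% × 20% × 93% = 3.162%.
Total: 17.6514% + 50.22% + 3.162% = 71.0334%.
Rounded: 71.03%.

71.03%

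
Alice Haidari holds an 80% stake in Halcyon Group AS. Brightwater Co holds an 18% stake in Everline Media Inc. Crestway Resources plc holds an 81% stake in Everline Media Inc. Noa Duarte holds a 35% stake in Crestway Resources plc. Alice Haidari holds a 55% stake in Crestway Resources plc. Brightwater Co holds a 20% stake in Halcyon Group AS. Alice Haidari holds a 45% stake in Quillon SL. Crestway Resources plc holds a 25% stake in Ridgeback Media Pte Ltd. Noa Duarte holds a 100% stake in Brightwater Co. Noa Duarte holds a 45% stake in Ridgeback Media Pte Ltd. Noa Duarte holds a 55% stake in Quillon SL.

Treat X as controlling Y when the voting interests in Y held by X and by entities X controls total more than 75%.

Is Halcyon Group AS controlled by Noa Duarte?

No

Noa holds 100% of Brightwater, so Noa controls Brightwater.
In Halcyon, Noa's side holds only 20%, not > 75%.
So Noa does not control Halcyon.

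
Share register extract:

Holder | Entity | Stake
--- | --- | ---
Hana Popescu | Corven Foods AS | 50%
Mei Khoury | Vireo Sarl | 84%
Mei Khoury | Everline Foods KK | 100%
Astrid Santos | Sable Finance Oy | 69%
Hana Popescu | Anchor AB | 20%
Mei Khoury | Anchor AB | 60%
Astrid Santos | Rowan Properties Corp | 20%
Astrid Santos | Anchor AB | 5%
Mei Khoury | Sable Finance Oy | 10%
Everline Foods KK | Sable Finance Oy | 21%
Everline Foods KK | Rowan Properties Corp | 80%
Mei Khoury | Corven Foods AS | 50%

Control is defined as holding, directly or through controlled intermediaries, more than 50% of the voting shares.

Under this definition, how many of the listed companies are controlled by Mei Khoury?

4

Mei holds 84% of Vireo, so Mei controls Vireo.
Mei holds 60% of Anchor, so Mei controls Anchor.
Mei holds 100% of Everline, so Mei controls Everline.
Everline holds 80% of Rowan, so Mei controls Rowan.
No other company's threshold is met.
Mei controls 4 companies.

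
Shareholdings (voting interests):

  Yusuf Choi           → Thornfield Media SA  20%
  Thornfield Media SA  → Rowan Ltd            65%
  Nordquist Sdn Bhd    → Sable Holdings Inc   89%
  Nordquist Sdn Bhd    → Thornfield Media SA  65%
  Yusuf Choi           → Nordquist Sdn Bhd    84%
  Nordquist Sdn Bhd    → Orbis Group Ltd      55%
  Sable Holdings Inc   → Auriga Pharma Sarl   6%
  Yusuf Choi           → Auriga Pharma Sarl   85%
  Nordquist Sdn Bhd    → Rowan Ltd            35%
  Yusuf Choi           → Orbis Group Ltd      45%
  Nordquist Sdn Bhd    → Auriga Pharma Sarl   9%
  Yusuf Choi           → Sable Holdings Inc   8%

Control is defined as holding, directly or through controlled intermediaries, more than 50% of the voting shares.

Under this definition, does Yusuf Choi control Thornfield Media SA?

Yusuf holds 84% of Nordquist, so Yusuf controls Nordquist.
Nordquist and Yusuf together hold 65% + 20% = 85% of Thornfield, so Yusuf controls Thornfield.

Yes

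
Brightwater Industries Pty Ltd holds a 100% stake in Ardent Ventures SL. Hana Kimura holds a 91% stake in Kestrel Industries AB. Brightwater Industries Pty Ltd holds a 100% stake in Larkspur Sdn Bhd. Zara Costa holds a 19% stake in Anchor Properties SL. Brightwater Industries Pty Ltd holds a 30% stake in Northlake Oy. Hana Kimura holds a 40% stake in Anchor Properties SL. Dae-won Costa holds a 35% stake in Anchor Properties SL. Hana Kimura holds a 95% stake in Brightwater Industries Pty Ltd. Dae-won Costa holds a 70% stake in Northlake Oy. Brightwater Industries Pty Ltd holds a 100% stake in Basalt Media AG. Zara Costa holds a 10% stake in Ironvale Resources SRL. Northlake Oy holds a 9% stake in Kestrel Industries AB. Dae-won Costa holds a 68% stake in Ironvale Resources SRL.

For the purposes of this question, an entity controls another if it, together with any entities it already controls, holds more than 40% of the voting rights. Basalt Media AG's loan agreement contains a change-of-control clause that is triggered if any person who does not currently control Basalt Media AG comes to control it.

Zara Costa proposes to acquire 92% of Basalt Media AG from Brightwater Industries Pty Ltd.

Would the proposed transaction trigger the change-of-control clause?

The purchase adds only to Zara's holdings (Brightwater's stake shrinks), so Zara is the only person who could newly come to control Basalt.
Zara's largest direct stake is 19% in Anchor, which does not meet the threshold, so Zara controls no company.
Neither Zara nor any entity Zara controls holds any voting interest in Basalt.
So before the transaction, Zara does not control Basalt.
After the purchase, Zara holds 92% of Basalt directly, and Brightwater's stake falls to 8%.
Zara holds 92% of Basalt, so Zara controls Basalt.
Zara did not control Basalt before and does after, so the clause is triggered.

Yes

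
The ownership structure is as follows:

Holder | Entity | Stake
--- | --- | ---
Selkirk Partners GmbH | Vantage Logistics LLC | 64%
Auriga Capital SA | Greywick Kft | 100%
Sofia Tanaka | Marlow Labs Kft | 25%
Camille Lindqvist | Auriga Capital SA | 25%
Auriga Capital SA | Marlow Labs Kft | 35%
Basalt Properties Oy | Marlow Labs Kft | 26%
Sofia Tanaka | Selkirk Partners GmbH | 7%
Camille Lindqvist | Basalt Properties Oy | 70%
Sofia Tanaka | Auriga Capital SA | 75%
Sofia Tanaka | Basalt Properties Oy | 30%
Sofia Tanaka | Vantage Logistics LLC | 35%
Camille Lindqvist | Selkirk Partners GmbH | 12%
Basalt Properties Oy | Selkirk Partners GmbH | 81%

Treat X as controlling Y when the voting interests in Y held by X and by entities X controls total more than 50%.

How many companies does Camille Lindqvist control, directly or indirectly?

Camille holds 70% of Basalt, so Camille controls Basalt.
Basalt and Camille together hold 81% + 12% = 93% of Selkirk, so Camille controls Selkirk.
Selkirk holds 64% of Vantage, so Camille controls Vantage.
No other company's threshold is met.
Camille controls 3 companies.

3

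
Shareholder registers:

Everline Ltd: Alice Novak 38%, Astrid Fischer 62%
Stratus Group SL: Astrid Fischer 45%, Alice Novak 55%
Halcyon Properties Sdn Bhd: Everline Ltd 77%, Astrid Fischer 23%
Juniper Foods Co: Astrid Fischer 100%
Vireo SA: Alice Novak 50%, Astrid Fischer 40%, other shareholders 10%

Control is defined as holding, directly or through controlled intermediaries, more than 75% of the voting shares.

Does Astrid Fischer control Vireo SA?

Astrid holds 100% of Juniper, so Astrid controls Juniper.
In Vireo, Astrid's side holds only 40%, not > 75%.
So Astrid does not control Vireo.

No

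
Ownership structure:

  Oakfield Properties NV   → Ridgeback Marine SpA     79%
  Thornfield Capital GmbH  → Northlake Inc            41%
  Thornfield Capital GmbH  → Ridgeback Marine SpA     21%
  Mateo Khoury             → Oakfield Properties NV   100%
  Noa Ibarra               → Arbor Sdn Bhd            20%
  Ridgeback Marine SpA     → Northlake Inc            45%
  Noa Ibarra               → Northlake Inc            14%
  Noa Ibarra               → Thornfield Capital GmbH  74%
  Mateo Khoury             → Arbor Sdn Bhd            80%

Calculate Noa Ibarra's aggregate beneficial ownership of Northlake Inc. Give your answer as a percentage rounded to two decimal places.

51.33%

Noa reaches Northlake along 3 paths.
Direct stake: 14% = 14%.
Via Thornfield: 74% × 41% = 30.34%.
Via Thornfield → Ridgeback: 74% × 21% × 45% = 6.993%.
Total: 14% + 30.34% + 6.993% = 51.333%.
Rounded: 51.33%.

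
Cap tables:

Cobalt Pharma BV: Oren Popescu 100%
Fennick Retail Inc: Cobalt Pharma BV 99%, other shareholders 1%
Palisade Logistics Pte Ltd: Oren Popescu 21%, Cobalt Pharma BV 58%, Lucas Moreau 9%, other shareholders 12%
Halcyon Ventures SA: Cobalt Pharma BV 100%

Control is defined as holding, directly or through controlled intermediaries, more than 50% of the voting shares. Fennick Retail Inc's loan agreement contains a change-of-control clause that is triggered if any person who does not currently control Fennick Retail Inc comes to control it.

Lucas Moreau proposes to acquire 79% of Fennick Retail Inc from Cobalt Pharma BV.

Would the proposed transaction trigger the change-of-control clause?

The purchase adds only to Lucas's holdings (Cobalt's stake shrinks), so Lucas is the only person who could newly come to control Fennick.
Lucas's largest direct stake is 9% in Palisade, which does not meet the threshold, so Lucas controls no company.
Neither Lucas nor any entity Lucas controls holds any voting interest in Fennick.
So before the transaction, Lucas does not control Fennick.
After the purchase, Lucas holds 79% of Fennick directly, and Cobalt's stake falls to 20%.
Lucas holds 79% of Fennick, so Lucas controls Fennick.
Lucas did not control Fennick before and does after, so the clause is triggered.

Yes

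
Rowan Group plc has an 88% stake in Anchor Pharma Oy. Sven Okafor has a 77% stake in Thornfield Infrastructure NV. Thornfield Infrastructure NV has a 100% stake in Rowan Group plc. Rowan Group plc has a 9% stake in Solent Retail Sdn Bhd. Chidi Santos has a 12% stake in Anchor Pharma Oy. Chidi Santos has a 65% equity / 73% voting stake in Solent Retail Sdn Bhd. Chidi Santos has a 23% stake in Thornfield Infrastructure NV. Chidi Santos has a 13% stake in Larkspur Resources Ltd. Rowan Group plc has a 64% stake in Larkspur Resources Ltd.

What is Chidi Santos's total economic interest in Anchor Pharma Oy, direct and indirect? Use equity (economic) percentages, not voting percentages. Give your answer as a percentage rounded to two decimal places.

Chidi reaches Anchor along 2 paths.
Via Thornfield → Rowan: 23% × 100% × 88% = 20.24%.
Direct stake: 12% = 12%.
Total: 20.24% + 12% = 32.24%.

32.24%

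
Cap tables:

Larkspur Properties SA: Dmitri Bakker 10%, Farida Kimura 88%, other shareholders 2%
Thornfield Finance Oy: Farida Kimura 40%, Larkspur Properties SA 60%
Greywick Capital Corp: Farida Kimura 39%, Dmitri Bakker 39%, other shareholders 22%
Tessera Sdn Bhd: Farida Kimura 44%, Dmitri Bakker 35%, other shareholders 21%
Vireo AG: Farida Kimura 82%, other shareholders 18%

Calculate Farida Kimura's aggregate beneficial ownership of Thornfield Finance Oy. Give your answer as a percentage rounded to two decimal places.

92.80%

Farida reaches Thornfield along 2 paths.
Direct stake: 40% = 40%.
Via Larkspur: 88% × 60% = 52.8%.
Total: 40% + 52.8% = 92.8%.
Rounded: 92.80%.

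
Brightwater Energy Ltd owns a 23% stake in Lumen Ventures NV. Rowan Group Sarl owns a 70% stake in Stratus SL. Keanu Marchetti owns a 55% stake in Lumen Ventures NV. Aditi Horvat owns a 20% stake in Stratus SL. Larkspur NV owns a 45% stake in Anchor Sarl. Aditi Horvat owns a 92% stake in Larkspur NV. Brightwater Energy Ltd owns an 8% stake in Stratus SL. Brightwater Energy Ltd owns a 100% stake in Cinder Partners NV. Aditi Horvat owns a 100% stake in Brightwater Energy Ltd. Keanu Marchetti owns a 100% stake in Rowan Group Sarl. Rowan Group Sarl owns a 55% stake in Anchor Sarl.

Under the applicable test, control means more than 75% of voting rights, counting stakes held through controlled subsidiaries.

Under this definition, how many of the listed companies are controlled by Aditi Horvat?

Aditi holds 100% of Brightwater, so Aditi controls Brightwater.
Aditi holds 92% of Larkspur, so Aditi controls Larkspur.
Brightwater holds 100% of Cinder, so Aditi controls Cinder.
No other company's threshold is met.
Aditi controls 3 companies.

3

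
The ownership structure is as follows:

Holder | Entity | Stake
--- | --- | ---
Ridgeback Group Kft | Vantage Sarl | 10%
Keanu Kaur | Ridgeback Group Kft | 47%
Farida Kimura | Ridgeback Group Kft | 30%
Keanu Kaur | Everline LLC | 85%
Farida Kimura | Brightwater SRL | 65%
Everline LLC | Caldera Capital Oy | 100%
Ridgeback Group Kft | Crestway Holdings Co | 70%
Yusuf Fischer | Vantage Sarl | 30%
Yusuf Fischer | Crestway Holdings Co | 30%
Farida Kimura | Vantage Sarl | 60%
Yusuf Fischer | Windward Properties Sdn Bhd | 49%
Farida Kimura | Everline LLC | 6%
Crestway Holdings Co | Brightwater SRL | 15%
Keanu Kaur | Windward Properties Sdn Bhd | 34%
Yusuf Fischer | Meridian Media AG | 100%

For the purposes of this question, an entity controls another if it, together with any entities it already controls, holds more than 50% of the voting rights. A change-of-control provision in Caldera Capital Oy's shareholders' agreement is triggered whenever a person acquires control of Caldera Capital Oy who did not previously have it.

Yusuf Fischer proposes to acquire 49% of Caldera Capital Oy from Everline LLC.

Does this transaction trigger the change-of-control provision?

No

The purchase adds only to Yusuf's holdings (Everline's stake shrinks), so Yusuf is the only person who could newly come to control Caldera.
Yusuf holds 100% of Meridian, so Yusuf controls Meridian.
Neither Yusuf nor any entity Yusuf controls holds any voting interest in Caldera.
So before the transaction, Yusuf does not control Caldera.
After the purchase, Yusuf holds 49% of Caldera directly, and Everline's stake falls to 51%.
After the transaction, Yusuf's side holds 49% of Caldera, not > 50%, so Yusuf still does not control Caldera.
No new person acquires control, so the clause is not triggered.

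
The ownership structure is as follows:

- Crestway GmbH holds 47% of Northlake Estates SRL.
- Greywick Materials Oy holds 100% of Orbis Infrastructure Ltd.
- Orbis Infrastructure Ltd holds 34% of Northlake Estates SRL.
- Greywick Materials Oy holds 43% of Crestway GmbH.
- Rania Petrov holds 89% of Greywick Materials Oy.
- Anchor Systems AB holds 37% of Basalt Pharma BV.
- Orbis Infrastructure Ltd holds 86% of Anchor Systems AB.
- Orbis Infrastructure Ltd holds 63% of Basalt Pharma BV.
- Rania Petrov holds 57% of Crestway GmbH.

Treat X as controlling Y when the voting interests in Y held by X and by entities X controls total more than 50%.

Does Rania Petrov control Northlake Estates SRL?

Rania holds 89% of Greywick, so Rania controls Greywick.
Greywick holds 100% of Orbis, so Rania controls Orbis.
Greywick and Rania together hold 43% + 57% = 100% of Crestway, so Rania controls Crestway.
Orbis and Crestway together hold 34% + 47% = 81% of Northlake, so Rania controls Northlake.

Yes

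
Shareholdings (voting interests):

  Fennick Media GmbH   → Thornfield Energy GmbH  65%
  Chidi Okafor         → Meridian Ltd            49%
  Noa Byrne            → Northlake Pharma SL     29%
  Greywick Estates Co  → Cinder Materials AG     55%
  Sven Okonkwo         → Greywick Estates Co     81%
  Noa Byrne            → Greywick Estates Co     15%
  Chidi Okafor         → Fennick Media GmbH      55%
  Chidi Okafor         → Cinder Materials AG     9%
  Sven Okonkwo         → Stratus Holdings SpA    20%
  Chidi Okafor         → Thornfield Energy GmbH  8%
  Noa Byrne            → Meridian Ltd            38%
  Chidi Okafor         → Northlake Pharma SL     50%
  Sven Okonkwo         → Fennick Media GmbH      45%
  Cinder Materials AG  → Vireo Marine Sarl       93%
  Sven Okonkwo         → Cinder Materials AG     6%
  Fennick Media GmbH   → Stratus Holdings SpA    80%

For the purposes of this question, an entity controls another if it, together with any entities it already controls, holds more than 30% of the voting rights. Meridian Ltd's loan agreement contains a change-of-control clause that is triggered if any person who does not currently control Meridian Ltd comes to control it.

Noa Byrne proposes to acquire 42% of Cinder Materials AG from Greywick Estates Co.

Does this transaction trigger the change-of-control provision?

The purchase adds only to Noa's holdings (Greywick's stake shrinks), so Noa is the only person who could newly come to control Meridian.
Noa holds 38% of Meridian, so Noa controls Meridian.
So Noa already controls Meridian before the transaction.
After the purchase, Noa holds 42% of Cinder directly, and Greywick's stake falls to 13%.
Noa controlled Meridian already, so this is not a new person acquiring control; every other person's position is unchanged or reduced.
No new person acquires control, so the clause is not triggered.

No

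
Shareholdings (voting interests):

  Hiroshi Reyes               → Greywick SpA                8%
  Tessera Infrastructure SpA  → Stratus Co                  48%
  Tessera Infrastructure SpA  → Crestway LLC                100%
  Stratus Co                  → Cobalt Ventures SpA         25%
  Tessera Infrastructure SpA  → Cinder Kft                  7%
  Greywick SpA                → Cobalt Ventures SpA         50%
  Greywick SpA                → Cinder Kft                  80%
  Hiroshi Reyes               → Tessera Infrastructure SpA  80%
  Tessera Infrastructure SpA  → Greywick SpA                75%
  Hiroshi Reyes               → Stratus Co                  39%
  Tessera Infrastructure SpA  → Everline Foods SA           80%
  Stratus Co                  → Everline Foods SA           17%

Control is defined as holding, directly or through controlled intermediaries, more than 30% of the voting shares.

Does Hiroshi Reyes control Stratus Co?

Hiroshi holds 80% of Tessera, so Hiroshi controls Tessera.
Tessera and Hiroshi together hold 48% + 39% = 87% of Stratus, so Hiroshi controls Stratus.

Yes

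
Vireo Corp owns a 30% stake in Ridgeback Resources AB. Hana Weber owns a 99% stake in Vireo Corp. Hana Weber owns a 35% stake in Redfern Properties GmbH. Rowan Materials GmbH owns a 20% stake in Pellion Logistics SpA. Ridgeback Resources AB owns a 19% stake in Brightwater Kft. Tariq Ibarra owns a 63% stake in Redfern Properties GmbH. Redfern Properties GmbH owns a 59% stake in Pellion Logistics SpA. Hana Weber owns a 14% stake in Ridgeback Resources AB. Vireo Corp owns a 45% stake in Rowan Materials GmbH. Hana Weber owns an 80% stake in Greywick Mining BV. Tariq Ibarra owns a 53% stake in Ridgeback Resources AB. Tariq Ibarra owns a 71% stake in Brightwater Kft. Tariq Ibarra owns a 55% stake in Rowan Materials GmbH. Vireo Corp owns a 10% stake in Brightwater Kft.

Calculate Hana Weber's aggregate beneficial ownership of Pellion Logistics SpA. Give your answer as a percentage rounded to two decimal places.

29.56%

Hana reaches Pellion along 2 paths.
Via Vireo → Rowan: 99% × 45% × 20% = 8.91%.
Via Redfern: 35% × 59% = 20.65%.
Total: 8.91% + 20.65% = 29.56%.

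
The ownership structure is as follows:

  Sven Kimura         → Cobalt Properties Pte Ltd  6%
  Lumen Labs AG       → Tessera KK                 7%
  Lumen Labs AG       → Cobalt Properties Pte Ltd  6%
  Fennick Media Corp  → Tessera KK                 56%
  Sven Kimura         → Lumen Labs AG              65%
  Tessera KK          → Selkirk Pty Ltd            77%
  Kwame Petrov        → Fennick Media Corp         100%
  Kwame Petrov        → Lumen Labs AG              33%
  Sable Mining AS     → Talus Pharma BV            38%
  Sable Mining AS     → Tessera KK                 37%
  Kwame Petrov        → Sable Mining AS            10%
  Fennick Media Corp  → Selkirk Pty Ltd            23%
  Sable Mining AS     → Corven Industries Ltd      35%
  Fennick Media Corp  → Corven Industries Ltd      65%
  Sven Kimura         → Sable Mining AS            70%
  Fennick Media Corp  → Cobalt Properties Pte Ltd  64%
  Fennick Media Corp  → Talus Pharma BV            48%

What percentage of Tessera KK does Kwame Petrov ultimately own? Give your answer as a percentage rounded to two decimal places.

62.01%

Kwame reaches Tessera along 3 paths.
Via Fennick: 100% × 56% = 56%.
Via Sable: 10% × 37% = 3.7%.
Via Lumen: 33% × 7% = 2.31%.
Total: 56% + 3.7% + 2.31% = 62.01%.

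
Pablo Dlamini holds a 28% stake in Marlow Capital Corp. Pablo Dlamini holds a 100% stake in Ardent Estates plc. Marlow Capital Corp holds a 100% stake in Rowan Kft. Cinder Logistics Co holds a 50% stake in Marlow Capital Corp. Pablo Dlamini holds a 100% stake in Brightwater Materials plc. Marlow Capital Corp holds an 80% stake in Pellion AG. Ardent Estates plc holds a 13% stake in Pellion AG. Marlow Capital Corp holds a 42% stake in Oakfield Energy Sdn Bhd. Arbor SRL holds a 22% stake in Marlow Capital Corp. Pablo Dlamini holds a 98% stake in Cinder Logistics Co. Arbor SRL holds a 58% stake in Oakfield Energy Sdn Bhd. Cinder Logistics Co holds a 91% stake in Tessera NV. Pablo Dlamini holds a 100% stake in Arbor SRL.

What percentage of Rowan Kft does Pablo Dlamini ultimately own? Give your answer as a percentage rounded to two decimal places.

99.00%

Pablo reaches Rowan along 3 paths.
Via Marlow: 28% × 100% = 28%.
Via Cinder → Marlow: 98% × 50% × 100% = 49%.
Via Arbor → Marlow: 100% × 22% × 100% = 22%.
Total: 28% + 49% + 22% = 99%.
Rounded: 99.00%.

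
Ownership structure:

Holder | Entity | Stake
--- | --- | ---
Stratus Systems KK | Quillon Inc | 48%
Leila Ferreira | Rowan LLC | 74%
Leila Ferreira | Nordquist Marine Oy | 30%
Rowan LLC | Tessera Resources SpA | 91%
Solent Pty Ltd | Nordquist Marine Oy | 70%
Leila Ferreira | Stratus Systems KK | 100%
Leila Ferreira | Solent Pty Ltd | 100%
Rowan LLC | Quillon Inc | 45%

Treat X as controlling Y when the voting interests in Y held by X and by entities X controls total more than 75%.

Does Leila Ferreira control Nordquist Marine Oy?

Yes

Leila holds 100% of Solent, so Leila controls Solent.
Solent and Leila together hold 70% + 30% = 100% of Nordquist, so Leila controls Nordquist.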